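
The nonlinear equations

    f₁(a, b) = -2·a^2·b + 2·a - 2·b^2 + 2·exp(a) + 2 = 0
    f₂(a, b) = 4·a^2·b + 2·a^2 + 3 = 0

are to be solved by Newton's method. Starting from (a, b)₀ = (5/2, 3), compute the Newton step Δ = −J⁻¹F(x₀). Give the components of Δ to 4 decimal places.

At (5/2, 3): F = (-24.135012, 90.5000).
Jacobian J = [[-4·a·b + 2·exp(a) + 2, -2·a^2 - 4·b], [8·a·b + 4·a, 4·a^2]].
At the point, J = [[-3.635012, -24.5000], [70.0000, 25.0000]] (det J = 1624.124698).
Solving J·Δ = −F gives Δ = (-0.9937, -0.8377).

(-0.9937, -0.8377)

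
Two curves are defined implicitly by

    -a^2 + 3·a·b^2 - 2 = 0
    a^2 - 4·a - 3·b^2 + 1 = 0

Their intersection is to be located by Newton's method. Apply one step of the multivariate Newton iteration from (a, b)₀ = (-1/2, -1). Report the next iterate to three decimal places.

At (-1/2, -1): F = (-3.750, 0.250).
Jacobian J = [[-2·a + 3·b^2, 6·a·b], [2·a - 4, -6·b]].
At the point, J = [[4.000, 3.000], [-5.000, 6.000]] (det J = 39.000).
Solving J·Δ = −F gives Δ = (0.596, 0.455).
Then the next iterate is (a, b)₁ = (0.096, -0.545).

(0.096, -0.545)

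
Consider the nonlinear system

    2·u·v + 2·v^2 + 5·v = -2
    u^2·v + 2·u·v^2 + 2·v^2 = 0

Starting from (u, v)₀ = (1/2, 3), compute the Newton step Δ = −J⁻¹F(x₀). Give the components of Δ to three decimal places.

(0.723, -2.352)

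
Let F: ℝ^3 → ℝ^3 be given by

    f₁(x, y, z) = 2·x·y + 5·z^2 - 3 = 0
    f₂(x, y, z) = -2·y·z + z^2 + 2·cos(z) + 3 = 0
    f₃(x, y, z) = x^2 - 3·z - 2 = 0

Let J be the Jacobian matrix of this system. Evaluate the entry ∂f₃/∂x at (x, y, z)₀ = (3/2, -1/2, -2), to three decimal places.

∂f₃/∂x = 2·x.
At (3/2, -1/2, -2) this is 3.000.

3.000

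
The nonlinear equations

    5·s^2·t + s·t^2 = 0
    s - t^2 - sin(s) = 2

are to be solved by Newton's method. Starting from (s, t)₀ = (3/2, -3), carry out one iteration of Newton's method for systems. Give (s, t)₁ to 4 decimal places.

At (3/2, -3): F = (-20.2500, -10.497495).
Jacobian J = [[10·s·t + t^2, 5·s^2 + 2·s·t], [-cos(s) + 1, -2·t]].
At the point, J = [[-36.0000, 2.2500], [0.929263, 6.0000]] (det J = -218.090841).
Solving J·Δ = −F gives Δ = (-0.4488, 1.8191).
Then the next iterate is (s, t)₁ = (1.0512, -1.1809).

(1.0512, -1.1809)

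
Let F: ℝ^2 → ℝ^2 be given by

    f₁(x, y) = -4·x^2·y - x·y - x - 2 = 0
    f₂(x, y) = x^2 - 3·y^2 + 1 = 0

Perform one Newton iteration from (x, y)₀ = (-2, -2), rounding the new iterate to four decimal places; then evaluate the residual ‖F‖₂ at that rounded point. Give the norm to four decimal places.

8.0682

At (-2, -2): F = (28.0000, -7.0000).
Jacobian J = [[-8·x·y - y - 1, -4·x^2 - x], [2·x, -6·y]].
At the point, J = [[-31.0000, -14.0000], [-4.0000, 12.0000]] (det J = -428.0000).
Solving J·Δ = −F gives Δ = (0.5561, 0.7687).
Then the next iterate is (x, y)₁ = (-1.4439, -1.2313).
Re-evaluating at (-1.4439, -1.2313): F = (7.934315, -1.463452), so ‖F‖₂ = 8.0682.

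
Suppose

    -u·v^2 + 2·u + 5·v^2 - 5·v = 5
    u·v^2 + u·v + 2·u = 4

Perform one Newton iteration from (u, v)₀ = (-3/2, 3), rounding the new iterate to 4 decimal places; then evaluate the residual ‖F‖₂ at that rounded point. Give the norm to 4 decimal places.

11.3789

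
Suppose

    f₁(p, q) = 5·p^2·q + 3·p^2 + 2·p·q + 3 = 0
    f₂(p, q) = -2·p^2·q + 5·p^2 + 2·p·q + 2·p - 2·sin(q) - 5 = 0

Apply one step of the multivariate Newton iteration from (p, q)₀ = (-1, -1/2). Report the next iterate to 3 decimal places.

(-0.354, -1.569)

At (-1, -1/2): F = (4.500, 0.95885).
Jacobian J = [[10·p·q + 6·p + 2·q, 5·p^2 + 2·p], [-4·p·q + 10·p + 2·q + 2, -2·p^2 + 2·p - 2·cos(q)]].
At the point, J = [[-2.000, 3.000], [-11.000, -5.75517]] (det J = 44.51033).
Solving J·Δ = −F gives Δ = (0.646, -1.069).
Then the next iterate is (p, q)₁ = (-0.354, -1.569).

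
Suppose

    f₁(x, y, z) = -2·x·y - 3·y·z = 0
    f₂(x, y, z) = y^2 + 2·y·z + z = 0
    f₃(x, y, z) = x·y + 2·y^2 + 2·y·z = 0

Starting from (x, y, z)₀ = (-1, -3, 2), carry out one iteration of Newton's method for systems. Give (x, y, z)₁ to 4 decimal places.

(-0.8365, -1.5288, 1.2115)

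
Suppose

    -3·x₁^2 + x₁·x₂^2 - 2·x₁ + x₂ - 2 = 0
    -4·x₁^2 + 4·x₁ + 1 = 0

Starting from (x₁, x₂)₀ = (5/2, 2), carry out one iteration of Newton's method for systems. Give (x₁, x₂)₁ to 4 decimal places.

At (5/2, 2): F = (-13.7500, -14.0000).
Jacobian J = [[-6·x₁ + x₂^2 - 2, 2·x₁·x₂ + 1], [-8·x₁ + 4, 0]].
At the point, J = [[-13.0000, 11.0000], [-16.0000, 0.0000]] (det J = 176.0000).
Solving J·Δ = −F gives Δ = (-0.8750, 0.2159).
Then the next iterate is (x₁, x₂)₁ = (1.6250, 2.2159).

(1.6250, 2.2159)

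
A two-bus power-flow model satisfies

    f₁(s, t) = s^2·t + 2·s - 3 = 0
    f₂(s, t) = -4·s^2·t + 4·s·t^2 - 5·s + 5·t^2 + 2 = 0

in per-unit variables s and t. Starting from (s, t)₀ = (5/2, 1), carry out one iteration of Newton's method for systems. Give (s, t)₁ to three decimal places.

At (5/2, 1): F = (8.250, -20.500).
Jacobian J = [[2·s·t + 2, s^2], [-8·s·t + 4·t^2 - 5, -4·s^2 + 8·s·t + 10·t]].
At the point, J = [[7.000, 6.250], [-21.000, 5.000]] (det J = 166.250).
Solving J·Δ = −F gives Δ = (-1.019, -0.179).
Then the next iterate is (s, t)₁ = (1.481, 0.821).

(1.481, 0.821)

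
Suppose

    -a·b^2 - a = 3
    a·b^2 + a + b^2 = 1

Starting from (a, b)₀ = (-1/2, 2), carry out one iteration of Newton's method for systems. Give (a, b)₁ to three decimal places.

(-0.600, 2.000)

At (-1/2, 2): F = (-0.500, 0.500).
Jacobian J = [[-b^2 - 1, -2·a·b], [b^2 + 1, 2·a·b + 2·b]].
At the point, J = [[-5.000, 2.000], [5.000, 2.000]] (det J = -20.000).
Solving J·Δ = −F gives Δ = (-0.100, 0.000).
Then the next iterate is (a, b)₁ = (-0.600, 2.000).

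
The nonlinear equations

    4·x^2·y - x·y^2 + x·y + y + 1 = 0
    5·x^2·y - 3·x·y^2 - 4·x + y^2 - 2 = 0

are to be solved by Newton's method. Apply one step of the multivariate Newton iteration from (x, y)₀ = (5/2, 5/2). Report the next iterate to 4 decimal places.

(1.8099, 0.9557)

At (5/2, 5/2): F = (56.6250, 25.5000).
Jacobian J = [[8·x·y - y^2 + y, 4·x^2 - 2·x·y + x + 1], [10·x·y - 3·y^2 - 4, 5·x^2 - 6·x·y + 2·y]].
At the point, J = [[46.2500, 16.0000], [39.7500, -1.2500]] (det J = -693.8125).
Solving J·Δ = −F gives Δ = (-0.6901, -1.5443).
Then the next iterate is (x, y)₁ = (1.8099, 0.9557).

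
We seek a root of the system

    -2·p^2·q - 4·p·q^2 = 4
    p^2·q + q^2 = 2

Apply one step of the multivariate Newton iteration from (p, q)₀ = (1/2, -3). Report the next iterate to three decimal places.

(0.278, -1.797)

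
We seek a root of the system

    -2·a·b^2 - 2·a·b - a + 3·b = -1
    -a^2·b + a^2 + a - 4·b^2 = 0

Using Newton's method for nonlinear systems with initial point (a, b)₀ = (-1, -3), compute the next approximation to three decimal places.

(-1.333, -1.667)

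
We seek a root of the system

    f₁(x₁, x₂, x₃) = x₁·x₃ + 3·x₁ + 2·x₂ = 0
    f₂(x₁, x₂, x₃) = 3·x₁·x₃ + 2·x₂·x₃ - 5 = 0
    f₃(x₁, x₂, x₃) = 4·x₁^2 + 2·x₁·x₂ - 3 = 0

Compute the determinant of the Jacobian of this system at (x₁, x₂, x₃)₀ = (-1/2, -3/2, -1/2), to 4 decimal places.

54.5000

J = [[x₃ + 3, 2, x₁], [3·x₃, 2·x₃, 3·x₁ + 2·x₂], [8·x₁ + 2·x₂, 2·x₁, 0]].
At the point, J = [[2.5000, 2.0000, -0.5000], [-1.5000, -1.0000, -4.5000], [-7.0000, -1.0000, 0.0000]].
det J = 54.5000.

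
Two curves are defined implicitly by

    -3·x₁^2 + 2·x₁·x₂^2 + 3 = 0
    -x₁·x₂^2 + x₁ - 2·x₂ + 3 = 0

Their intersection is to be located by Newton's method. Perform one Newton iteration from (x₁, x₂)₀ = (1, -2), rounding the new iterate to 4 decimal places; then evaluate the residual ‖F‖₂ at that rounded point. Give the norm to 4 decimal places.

31.3077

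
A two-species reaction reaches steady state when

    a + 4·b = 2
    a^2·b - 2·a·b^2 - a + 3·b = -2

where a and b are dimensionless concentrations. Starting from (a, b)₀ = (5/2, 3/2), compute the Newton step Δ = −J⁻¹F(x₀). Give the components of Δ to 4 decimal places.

(-3.3364, -0.7909)

At (5/2, 3/2): F = (6.5000, 2.1250).
Jacobian J = [[1, 4], [2·a·b - 2·b^2 - 1, a^2 - 4·a·b + 3]].
At the point, J = [[1.0000, 4.0000], [2.0000, -5.7500]] (det J = -13.7500).
Solving J·Δ = −F gives Δ = (-3.3364, -0.7909).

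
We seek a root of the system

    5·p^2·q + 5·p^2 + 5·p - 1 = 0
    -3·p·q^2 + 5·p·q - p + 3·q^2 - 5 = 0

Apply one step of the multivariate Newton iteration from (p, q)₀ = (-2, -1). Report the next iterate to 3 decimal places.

At (-2, -1): F = (-11.000, 16.000).
Jacobian J = [[10·p·q + 10·p + 5, 5·p^2], [-3·q^2 + 5·q - 1, -6·p·q + 5·p + 6·q]].
At the point, J = [[5.000, 20.000], [-9.000, -28.000]] (det J = 40.000).
Solving J·Δ = −F gives Δ = (0.300, 0.475).
Then the next iterate is (p, q)₁ = (-1.700, -0.525).

(-1.700, -0.525)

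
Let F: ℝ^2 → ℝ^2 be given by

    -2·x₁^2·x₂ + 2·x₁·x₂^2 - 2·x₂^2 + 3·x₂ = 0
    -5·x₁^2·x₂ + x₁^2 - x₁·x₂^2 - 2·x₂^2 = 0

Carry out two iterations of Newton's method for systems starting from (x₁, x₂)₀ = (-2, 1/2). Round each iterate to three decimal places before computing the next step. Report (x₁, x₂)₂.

At (-2, 1/2): F = (-4.000, -6.000).
Jacobian J = [[-4·x₁·x₂ + 2·x₂^2, -2·x₁^2 + 4·x₁·x₂ - 4·x₂ + 3], [-10·x₁·x₂ + 2·x₁ - x₂^2, -5·x₁^2 - 2·x₁·x₂ - 4·x₂]].
At the point, J = [[4.500, -11.000], [5.750, -20.000]] (det J = -26.750).
Solving J·Δ = −F gives Δ = (0.523, -0.150).
Then the next iterate is (x₁, x₂)₁ = (-1.477, 0.350).
Round to (-1.477, 0.350) and repeat: F = (-1.08394, -1.70021), J = [[2.31280, -4.83086], [2.093, -11.27375]].
Δ = (0.251, -0.104), so (x₁, x₂)₂ = (-1.226, 0.246).

(-1.226, 0.246)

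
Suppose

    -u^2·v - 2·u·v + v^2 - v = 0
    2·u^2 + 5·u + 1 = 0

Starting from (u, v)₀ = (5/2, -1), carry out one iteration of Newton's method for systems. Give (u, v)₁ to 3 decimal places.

At (5/2, -1): F = (13.250, 26.000).
Jacobian J = [[-2·u·v - 2·v, -u^2 - 2·u + 2·v - 1], [4·u + 5, 0]].
At the point, J = [[7.000, -14.250], [15.000, 0.000]] (det J = 213.750).
Solving J·Δ = −F gives Δ = (-1.733, 0.078).
Then the next iterate is (u, v)₁ = (0.767, -0.922).

(0.767, -0.922)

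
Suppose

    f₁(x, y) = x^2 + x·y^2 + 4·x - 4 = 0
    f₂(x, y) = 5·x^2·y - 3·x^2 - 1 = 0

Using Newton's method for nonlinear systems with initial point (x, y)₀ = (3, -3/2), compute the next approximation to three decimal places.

At (3, -3/2): F = (23.750, -95.500).
Jacobian J = [[2·x + y^2 + 4, 2·x·y], [10·x·y - 6·x, 5·x^2]].
At the point, J = [[12.250, -9.000], [-63.000, 45.000]] (det J = -15.750).
Solving J·Δ = −F gives Δ = (13.286, 20.722).
Then the next iterate is (x, y)₁ = (16.286, 19.222).

(16.286, 19.222)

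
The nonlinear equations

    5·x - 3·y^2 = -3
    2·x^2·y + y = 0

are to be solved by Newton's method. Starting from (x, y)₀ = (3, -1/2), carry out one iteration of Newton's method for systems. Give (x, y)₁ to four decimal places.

(-0.1527, -0.9956)

At (3, -1/2): F = (17.2500, -9.5000).
Jacobian J = [[5, -6·y], [4·x·y, 2·x^2 + 1]].
At the point, J = [[5.0000, 3.0000], [-6.0000, 19.0000]] (det J = 113.0000).
Solving J·Δ = −F gives Δ = (-3.1527, -0.4956).
Then the next iterate is (x, y)₁ = (-0.1527, -0.9956).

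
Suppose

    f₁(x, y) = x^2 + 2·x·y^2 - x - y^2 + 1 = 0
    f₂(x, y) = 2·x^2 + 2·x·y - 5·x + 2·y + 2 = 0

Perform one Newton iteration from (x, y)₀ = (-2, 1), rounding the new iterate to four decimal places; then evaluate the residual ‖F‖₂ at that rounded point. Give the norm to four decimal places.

4.7283

At (-2, 1): F = (2.0000, 18.0000).
Jacobian J = [[2·x + 2·y^2 - 1, 4·x·y - 2·y], [4·x + 2·y - 5, 2·x + 2]].
At the point, J = [[-3.0000, -10.0000], [-11.0000, -2.0000]] (det J = -104.0000).
Solving J·Δ = −F gives Δ = (1.6923, -0.3077).
Then the next iterate is (x, y)₁ = (-0.3077, 0.6923).
Re-evaluating at (-0.3077, 0.6923): F = (0.628152, 4.686417), so ‖F‖₂ = 4.7283.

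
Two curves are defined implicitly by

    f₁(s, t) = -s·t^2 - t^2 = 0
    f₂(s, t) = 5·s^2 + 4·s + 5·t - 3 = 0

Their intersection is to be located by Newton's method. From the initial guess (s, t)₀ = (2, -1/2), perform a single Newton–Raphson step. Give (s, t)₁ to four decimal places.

(1.0273, -0.3311)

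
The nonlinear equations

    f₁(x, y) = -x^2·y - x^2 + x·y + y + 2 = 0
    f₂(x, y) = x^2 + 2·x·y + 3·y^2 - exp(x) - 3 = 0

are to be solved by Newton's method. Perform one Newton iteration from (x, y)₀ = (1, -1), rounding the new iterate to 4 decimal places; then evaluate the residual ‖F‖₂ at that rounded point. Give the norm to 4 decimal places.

At (1, -1): F = (0.0000, -3.718282).
Jacobian J = [[-2·x·y - 2·x + y, -x^2 + x + 1], [2·x + 2·y - exp(x), 2·x + 6·y]].
At the point, J = [[-1.0000, 1.0000], [-2.718282, -4.0000]] (det J = 6.718282).
Solving J·Δ = −F gives Δ = (-0.5535, -0.5535).
Then the next iterate is (x, y)₁ = (0.4465, -1.5535).
Re-evaluating at (0.4465, -1.5535): F = (-0.136791, 1.489341), so ‖F‖₂ = 1.4956.

1.4956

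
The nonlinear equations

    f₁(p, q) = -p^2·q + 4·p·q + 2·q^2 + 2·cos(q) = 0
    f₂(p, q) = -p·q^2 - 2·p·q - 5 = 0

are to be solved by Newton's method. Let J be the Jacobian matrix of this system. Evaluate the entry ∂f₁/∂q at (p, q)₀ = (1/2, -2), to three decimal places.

-4.431

∂f₁/∂q = -p^2 + 4·p + 4·q - 2·sin(q).
At (1/2, -2) this is -4.431.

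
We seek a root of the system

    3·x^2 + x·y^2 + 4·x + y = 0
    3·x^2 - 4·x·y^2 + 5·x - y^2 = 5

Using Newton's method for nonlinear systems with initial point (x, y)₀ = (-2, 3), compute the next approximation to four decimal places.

(-1.5406, 2.0418)

At (-2, 3): F = (-11.0000, 60.0000).
Jacobian J = [[6·x + y^2 + 4, 2·x·y + 1], [6·x - 4·y^2 + 5, -8·x·y - 2·y]].
At the point, J = [[1.0000, -11.0000], [-43.0000, 42.0000]] (det J = -431.0000).
Solving J·Δ = −F gives Δ = (0.4594, -0.9582).
Then the next iterate is (x, y)₁ = (-1.5406, 2.0418).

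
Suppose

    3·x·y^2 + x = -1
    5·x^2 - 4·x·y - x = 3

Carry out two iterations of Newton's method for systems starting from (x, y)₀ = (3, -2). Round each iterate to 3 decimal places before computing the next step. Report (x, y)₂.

At (3, -2): F = (40.000, 63.000).
Jacobian J = [[3·y^2 + 1, 6·x·y], [10·x - 4·y - 1, -4·x]].
At the point, J = [[13.000, -36.000], [37.000, -12.000]] (det J = 1176.000).
Solving J·Δ = −F gives Δ = (-1.520, 0.562).
Then the next iterate is (x, y)₁ = (1.480, -1.438).
Round to (1.480, -1.438) and repeat: F = (11.66123, 14.98496), J = [[7.20353, -12.76944], [19.552, -5.920]].
Δ = (-0.591, 0.580), so (x, y)₂ = (0.889, -0.858).

(0.889, -0.858)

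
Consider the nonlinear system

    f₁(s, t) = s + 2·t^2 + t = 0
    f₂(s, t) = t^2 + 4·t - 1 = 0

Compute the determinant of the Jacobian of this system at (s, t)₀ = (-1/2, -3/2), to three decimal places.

1.000

J = [[1, 4·t + 1], [0, 2·t + 4]].
At the point, J = [[1.000, -5.000], [0.000, 1.000]].
det J = 1.000.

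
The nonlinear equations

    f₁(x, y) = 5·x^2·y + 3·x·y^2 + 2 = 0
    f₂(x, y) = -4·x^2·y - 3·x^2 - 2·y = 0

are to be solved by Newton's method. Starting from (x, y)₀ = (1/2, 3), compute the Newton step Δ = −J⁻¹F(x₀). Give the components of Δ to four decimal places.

(-1.5203, 4.3514)

At (1/2, 3): F = (19.2500, -9.7500).
Jacobian J = [[10·x·y + 3·y^2, 5·x^2 + 6·x·y], [-8·x·y - 6·x, -4·x^2 - 2]].
At the point, J = [[42.0000, 10.2500], [-15.0000, -3.0000]] (det J = 27.7500).
Solving J·Δ = −F gives Δ = (-1.5203, 4.3514).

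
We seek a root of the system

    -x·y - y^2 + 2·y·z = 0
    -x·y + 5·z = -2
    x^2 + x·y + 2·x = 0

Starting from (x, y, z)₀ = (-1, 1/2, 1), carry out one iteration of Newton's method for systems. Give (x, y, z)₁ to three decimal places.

(4.900, 1.950, -0.200)

At (-1, 1/2, 1): F = (1.250, 7.500, -1.500).
Jacobian J = [[-y, -x - 2·y + 2·z, 2·y], [-y, -x, 5], [2·x + y + 2, x, 0]].
At the point, J = [[-0.500, 2.000, 1.000], [-0.500, 1.000, 5.000], [0.500, -1.000, 0.000]] (det J = 2.500).
Solving J·Δ = −F gives Δ = (5.900, 1.450, -1.200).
Then the next iterate is (x, y, z)₁ = (4.900, 1.950, -0.200).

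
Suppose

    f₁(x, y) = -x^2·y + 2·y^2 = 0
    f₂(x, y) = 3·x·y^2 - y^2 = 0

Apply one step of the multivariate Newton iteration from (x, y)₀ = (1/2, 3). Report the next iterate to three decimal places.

(0.497, 1.531)

At (1/2, 3): F = (17.250, 4.500).
Jacobian J = [[-2·x·y, -x^2 + 4·y], [3·y^2, 6·x·y - 2·y]].
At the point, J = [[-3.000, 11.750], [27.000, 3.000]] (det J = -326.250).
Solving J·Δ = −F gives Δ = (-0.003, -1.469).
Then the next iterate is (x, y)₁ = (0.497, 1.531).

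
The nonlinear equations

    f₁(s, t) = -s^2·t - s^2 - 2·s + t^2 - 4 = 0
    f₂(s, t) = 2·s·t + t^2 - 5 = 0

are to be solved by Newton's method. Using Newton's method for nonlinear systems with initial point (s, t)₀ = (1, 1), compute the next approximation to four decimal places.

(0.0000, 2.0000)

At (1, 1): F = (-7.0000, -2.0000).
Jacobian J = [[-2·s·t - 2·s - 2, -s^2 + 2·t], [2·t, 2·s + 2·t]].
At the point, J = [[-6.0000, 1.0000], [2.0000, 4.0000]] (det J = -26.0000).
Solving J·Δ = −F gives Δ = (-1.0000, 1.0000).
Then the next iterate is (s, t)₁ = (0.0000, 2.0000).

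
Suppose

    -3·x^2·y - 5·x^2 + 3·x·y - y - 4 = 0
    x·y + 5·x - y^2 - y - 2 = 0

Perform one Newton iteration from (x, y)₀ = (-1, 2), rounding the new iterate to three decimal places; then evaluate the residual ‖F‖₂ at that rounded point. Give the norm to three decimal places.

7.871

At (-1, 2): F = (-23.000, -15.000).
Jacobian J = [[-6·x·y - 10·x + 3·y, -3·x^2 + 3·x - 1], [y + 5, x - 2·y - 1]].
At the point, J = [[28.000, -7.000], [7.000, -6.000]] (det J = -119.000).
Solving J·Δ = −F gives Δ = (0.277, -2.176).
Then the next iterate is (x, y)₁ = (-0.723, -0.176).
Re-evaluating at (-0.723, -0.176): F = (-5.77990, -5.34273), so ‖F‖₂ = 7.871.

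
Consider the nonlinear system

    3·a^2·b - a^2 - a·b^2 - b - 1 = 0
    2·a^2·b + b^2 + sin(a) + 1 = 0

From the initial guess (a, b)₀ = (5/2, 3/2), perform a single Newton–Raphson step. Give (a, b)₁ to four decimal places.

(2.7038, -0.1446)

At (5/2, 3/2): F = (13.7500, 22.598472).
Jacobian J = [[6·a·b - 2·a - b^2, 3·a^2 - 2·a·b - 1], [4·a·b + cos(a), 2·a^2 + 2·b]].
At the point, J = [[15.2500, 10.2500], [14.198856, 15.5000]] (det J = 90.836722).
Solving J·Δ = −F gives Δ = (0.2038, -1.6446).
Then the next iterate is (a, b)₁ = (2.7038, -0.1446).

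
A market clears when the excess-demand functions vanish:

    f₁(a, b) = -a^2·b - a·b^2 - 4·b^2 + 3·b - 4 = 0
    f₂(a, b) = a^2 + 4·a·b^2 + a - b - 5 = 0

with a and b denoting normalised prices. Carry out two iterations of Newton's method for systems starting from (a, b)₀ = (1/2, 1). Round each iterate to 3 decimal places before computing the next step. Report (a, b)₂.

(2.683, 0.716)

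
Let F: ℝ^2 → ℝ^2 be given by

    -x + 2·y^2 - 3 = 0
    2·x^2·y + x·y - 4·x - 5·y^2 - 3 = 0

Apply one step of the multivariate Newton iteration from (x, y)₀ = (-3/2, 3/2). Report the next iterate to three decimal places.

At (-3/2, 3/2): F = (3.000, -3.750).
Jacobian J = [[-1, 4·y], [4·x·y + y - 4, 2·x^2 + x - 10·y]].
At the point, J = [[-1.000, 6.000], [-11.500, -12.000]] (det J = 81.000).
Solving J·Δ = −F gives Δ = (0.167, -0.472).
Then the next iterate is (x, y)₁ = (-1.333, 1.028).

(-1.333, 1.028)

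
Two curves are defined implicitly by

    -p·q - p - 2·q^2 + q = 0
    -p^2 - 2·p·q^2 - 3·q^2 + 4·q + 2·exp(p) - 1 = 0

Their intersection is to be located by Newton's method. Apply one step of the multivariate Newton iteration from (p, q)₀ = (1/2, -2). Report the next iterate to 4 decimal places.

(0.5497, -0.8882)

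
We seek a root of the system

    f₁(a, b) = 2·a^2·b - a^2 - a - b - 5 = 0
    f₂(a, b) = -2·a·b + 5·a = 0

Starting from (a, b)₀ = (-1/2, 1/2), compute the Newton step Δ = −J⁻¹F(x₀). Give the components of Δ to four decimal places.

(6.0000, -22.0000)

At (-1/2, 1/2): F = (-5.0000, -2.0000).
Jacobian J = [[4·a·b - 2·a - 1, 2·a^2 - 1], [-2·b + 5, -2·a]].
At the point, J = [[-1.0000, -0.5000], [4.0000, 1.0000]] (det J = 1.0000).
Solving J·Δ = −F gives Δ = (6.0000, -22.0000).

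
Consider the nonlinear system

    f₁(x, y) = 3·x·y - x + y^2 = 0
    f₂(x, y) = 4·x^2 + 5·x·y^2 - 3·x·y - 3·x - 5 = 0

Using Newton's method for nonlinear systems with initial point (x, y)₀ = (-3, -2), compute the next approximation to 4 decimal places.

At (-3, -2): F = (25.0000, -38.0000).
Jacobian J = [[3·y - 1, 3·x + 2·y], [8·x + 5·y^2 - 3·y - 3, 10·x·y - 3·x]].
At the point, J = [[-7.0000, -13.0000], [-1.0000, 69.0000]] (det J = -496.0000).
Solving J·Δ = −F gives Δ = (2.4819, 0.5867).
Then the next iterate is (x, y)₁ = (-0.5181, -1.4133).

(-0.5181, -1.4133)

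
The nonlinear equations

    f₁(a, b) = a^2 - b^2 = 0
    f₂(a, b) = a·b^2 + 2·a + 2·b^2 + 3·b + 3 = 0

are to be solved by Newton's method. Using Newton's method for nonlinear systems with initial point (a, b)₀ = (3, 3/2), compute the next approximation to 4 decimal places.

(1.3789, 0.5078)

At (3, 3/2): F = (6.7500, 24.7500).
Jacobian J = [[2·a, -2·b], [b^2 + 2, 2·a·b + 4·b + 3]].
At the point, J = [[6.0000, -3.0000], [4.2500, 18.0000]] (det J = 120.7500).
Solving J·Δ = −F gives Δ = (-1.6211, -0.9922).
Then the next iterate is (a, b)₁ = (1.3789, 0.5078).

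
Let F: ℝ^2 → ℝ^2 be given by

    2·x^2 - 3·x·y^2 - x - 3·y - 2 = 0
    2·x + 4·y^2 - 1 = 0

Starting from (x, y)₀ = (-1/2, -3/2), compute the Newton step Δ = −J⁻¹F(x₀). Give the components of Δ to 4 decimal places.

At (-1/2, -3/2): F = (6.8750, 7.0000).
Jacobian J = [[4·x - 3·y^2 - 1, -6·x·y - 3], [2, 8·y]].
At the point, J = [[-9.7500, -7.5000], [2.0000, -12.0000]] (det J = 132.0000).
Solving J·Δ = −F gives Δ = (0.2273, 0.6212).

(0.2273, 0.6212)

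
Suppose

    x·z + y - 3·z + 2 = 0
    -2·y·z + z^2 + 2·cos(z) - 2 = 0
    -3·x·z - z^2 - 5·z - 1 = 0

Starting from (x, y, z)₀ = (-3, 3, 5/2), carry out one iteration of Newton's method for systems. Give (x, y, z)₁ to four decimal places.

At (-3, 3, 5/2): F = (-10.0000, -12.352287, 2.7500).
Jacobian J = [[z, 1, x - 3], [0, -2·z, -2·y + 2·z - 2·sin(z)], [-3·z, 0, -3·x - 2·z - 5]].
At the point, J = [[2.5000, 1.0000, -6.0000], [0.0000, -5.0000, -2.196944], [-7.5000, 0.0000, -1.0000]] (det J = 253.977082).
Solving J·Δ = −F gives Δ = (0.5941, -1.7209, -1.7059).
Then the next iterate is (x, y, z)₁ = (-2.4059, 1.2791, 0.7941).

(-2.4059, 1.2791, 0.7941)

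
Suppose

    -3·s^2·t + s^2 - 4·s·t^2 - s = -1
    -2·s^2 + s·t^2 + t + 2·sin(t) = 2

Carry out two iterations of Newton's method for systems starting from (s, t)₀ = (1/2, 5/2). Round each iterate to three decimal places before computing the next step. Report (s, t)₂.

(9.731, -2.640)

At (1/2, 5/2): F = (-13.625, 4.32194).
Jacobian J = [[-6·s·t + 2·s - 4·t^2 - 1, -3·s^2 - 8·s·t], [-4·s + t^2, 2·s·t + 2·cos(t) + 1]].
At the point, J = [[-32.500, -10.750], [4.250, 1.89771]] (det J = -15.98816).
Solving J·Δ = −F gives Δ = (1.289, -5.164).
Then the next iterate is (s, t)₁ = (1.789, -2.664).
Round to (1.789, -2.664) and repeat: F = (-22.79530, 0.71202), J = [[2.78579, 28.52560], [-0.05910, -10.30800]].
Δ = (7.942, 0.024), so (s, t)₂ = (9.731, -2.640).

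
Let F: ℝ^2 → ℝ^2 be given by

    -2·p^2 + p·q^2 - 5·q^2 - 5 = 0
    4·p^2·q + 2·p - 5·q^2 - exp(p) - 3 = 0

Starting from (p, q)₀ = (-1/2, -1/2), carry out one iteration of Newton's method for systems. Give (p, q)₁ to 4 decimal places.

At (-1/2, -1/2): F = (-6.8750, -6.356531).
Jacobian J = [[-4·p + q^2, 2·p·q - 10·q], [8·p·q - exp(p) + 2, 4·p^2 - 10·q]].
At the point, J = [[2.2500, 5.5000], [3.393469, 6.0000]] (det J = -5.164081).
Solving J·Δ = −F gives Δ = (-1.2179, 1.7482).
Then the next iterate is (p, q)₁ = (-1.7179, 1.2482).

(-1.7179, 1.2482)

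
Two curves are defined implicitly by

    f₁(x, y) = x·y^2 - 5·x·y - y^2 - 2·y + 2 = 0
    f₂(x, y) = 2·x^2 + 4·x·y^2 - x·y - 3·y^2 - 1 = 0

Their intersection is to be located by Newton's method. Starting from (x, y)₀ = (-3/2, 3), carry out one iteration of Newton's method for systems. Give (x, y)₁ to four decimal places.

(-0.6540, 2.0446)

At (-3/2, 3): F = (-4.0000, -73.0000).
Jacobian J = [[y^2 - 5·y, 2·x·y - 5·x - 2·y - 2], [4·x + 4·y^2 - y, 8·x·y - x - 6·y]].
At the point, J = [[-6.0000, -9.5000], [27.0000, -52.5000]] (det J = 571.5000).
Solving J·Δ = −F gives Δ = (0.8460, -0.9554).
Then the next iterate is (x, y)₁ = (-0.6540, 2.0446).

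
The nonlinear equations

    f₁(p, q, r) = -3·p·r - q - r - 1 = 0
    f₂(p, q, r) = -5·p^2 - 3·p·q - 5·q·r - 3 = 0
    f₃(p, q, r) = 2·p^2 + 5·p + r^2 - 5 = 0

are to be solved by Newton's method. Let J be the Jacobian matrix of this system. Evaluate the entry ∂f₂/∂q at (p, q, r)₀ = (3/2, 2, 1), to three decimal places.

-9.500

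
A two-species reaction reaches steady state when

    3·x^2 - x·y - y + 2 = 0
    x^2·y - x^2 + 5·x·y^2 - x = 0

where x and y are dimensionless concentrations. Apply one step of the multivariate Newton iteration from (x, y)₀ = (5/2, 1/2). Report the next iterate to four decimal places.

At (5/2, 1/2): F = (19.0000, -2.5000).
Jacobian J = [[6·x - y, -x - 1], [2·x·y - 2·x + 5·y^2 - 1, x^2 + 10·x·y]].
At the point, J = [[14.5000, -3.5000], [-2.2500, 18.7500]] (det J = 264.0000).
Solving J·Δ = −F gives Δ = (-1.3163, -0.0246).
Then the next iterate is (x, y)₁ = (1.1837, 0.4754).

(1.1837, 0.4754)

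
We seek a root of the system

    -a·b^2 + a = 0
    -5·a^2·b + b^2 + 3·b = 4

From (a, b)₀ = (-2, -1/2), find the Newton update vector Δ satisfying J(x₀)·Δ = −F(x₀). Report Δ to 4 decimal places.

(1.0896, -0.3414)

At (-2, -1/2): F = (-1.5000, 4.7500).
Jacobian J = [[-b^2 + 1, -2·a·b], [-10·a·b, -5·a^2 + 2·b + 3]].
At the point, J = [[0.7500, -2.0000], [-10.0000, -18.0000]] (det J = -33.5000).
Solving J·Δ = −F gives Δ = (1.0896, -0.3414).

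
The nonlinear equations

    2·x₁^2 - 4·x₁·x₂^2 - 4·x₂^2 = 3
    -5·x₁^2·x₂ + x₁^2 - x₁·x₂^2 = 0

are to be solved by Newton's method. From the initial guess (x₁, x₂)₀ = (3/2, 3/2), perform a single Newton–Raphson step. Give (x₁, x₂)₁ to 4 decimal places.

At (3/2, 3/2): F = (-21.0000, -18.0000).
Jacobian J = [[4·x₁ - 4·x₂^2, -8·x₁·x₂ - 8·x₂], [-10·x₁·x₂ + 2·x₁ - x₂^2, -5·x₁^2 - 2·x₁·x₂]].
At the point, J = [[-3.0000, -30.0000], [-21.7500, -15.7500]] (det J = -605.2500).
Solving J·Δ = −F gives Δ = (-0.3457, -0.6654).
Then the next iterate is (x₁, x₂)₁ = (1.1543, 0.8346).

(1.1543, 0.8346)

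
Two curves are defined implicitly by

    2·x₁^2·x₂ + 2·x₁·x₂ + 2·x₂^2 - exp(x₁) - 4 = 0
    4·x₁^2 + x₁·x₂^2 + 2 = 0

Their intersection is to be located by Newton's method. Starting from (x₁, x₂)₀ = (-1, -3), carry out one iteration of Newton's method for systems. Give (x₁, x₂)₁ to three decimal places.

At (-1, -3): F = (13.63212, -3.000).
Jacobian J = [[4·x₁·x₂ + 2·x₂ - exp(x₁), 2·x₁^2 + 2·x₁ + 4·x₂], [8·x₁ + x₂^2, 2·x₁·x₂]].
At the point, J = [[5.63212, -12.000], [1.000, 6.000]] (det J = 45.79272).
Solving J·Δ = −F gives Δ = (-1.000, 0.667).
Then the next iterate is (x₁, x₂)₁ = (-2.000, -2.333).

(-2.000, -2.333)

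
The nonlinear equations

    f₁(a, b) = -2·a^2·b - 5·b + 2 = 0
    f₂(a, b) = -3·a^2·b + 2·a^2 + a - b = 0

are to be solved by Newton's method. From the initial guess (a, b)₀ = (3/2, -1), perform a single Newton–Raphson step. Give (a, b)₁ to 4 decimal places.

(1.1066, -0.0379)

At (3/2, -1): F = (11.5000, 13.7500).
Jacobian J = [[-4·a·b, -2·a^2 - 5], [-6·a·b + 4·a + 1, -3·a^2 - 1]].
At the point, J = [[6.0000, -9.5000], [16.0000, -7.7500]] (det J = 105.5000).
Solving J·Δ = −F gives Δ = (-0.3934, 0.9621).
Then the next iterate is (a, b)₁ = (1.1066, -0.0379).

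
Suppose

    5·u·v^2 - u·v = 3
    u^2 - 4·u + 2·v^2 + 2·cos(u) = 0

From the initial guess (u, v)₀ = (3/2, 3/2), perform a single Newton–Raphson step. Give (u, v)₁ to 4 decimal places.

(1.0796, 1.1416)

At (3/2, 3/2): F = (11.6250, 0.891474).
Jacobian J = [[5·v^2 - v, 10·u·v - u], [2·u - 2·sin(u) - 4, 4·v]].
At the point, J = [[9.7500, 21.0000], [-2.994990, 6.0000]] (det J = 121.394789).
Solving J·Δ = −F gives Δ = (-0.4204, -0.3584).
Then the next iterate is (u, v)₁ = (1.0796, 1.1416).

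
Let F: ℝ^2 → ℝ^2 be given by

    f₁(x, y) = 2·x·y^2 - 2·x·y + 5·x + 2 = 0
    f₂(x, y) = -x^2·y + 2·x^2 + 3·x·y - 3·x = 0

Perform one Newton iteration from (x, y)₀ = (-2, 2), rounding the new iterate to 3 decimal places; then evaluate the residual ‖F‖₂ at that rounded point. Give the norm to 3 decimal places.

1.462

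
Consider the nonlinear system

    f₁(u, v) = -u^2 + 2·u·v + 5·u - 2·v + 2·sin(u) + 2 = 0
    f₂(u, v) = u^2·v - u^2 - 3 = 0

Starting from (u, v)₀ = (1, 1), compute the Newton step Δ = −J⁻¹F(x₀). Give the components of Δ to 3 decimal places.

(-1.264, 3.000)

At (1, 1): F = (7.68294, -3.000).
Jacobian J = [[-2·u + 2·v + 2·cos(u) + 5, 2·u - 2], [2·u·v - 2·u, u^2]].
At the point, J = [[6.08060, 0.000], [0.000, 1.000]] (det J = 6.08060).
Solving J·Δ = −F gives Δ = (-1.264, 3.000).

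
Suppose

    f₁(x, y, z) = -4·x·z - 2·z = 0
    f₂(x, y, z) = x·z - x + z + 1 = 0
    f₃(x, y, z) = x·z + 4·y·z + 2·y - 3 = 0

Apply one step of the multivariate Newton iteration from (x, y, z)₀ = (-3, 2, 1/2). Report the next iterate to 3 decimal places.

(1.444, 0.083, 0.889)

At (-3, 2, 1/2): F = (5.000, 3.000, 3.500).
Jacobian J = [[-4·z, 0, -4·x - 2], [z - 1, 0, x + 1], [z, 4·z + 2, x + 4·y]].
At the point, J = [[-2.000, 0.000, 10.000], [-0.500, 0.000, -2.000], [0.500, 4.000, 5.000]] (det J = -36.000).
Solving J·Δ = −F gives Δ = (4.444, -1.917, 0.389).
Then the next iterate is (x, y, z)₁ = (1.444, 0.083, 0.889).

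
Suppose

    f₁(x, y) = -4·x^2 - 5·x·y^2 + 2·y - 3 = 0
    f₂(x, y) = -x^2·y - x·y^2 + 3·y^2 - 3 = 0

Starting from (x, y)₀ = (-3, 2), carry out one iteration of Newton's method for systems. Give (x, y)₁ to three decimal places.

(-2.567, 1.569)

At (-3, 2): F = (25.000, 3.000).
Jacobian J = [[-8·x - 5·y^2, -10·x·y + 2], [-2·x·y - y^2, -x^2 - 2·x·y + 6·y]].
At the point, J = [[4.000, 62.000], [8.000, 15.000]] (det J = -436.000).
Solving J·Δ = −F gives Δ = (0.433, -0.431).
Then the next iterate is (x, y)₁ = (-2.567, 1.569).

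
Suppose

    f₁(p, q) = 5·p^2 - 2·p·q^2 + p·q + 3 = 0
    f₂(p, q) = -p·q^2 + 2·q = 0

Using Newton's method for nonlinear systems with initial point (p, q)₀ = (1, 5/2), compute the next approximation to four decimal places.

At (1, 5/2): F = (-2.0000, -1.2500).
Jacobian J = [[10·p - 2·q^2 + q, -4·p·q + p], [-q^2, -2·p·q + 2]].
At the point, J = [[0.0000, -9.0000], [-6.2500, -3.0000]] (det J = -56.2500).
Solving J·Δ = −F gives Δ = (-0.0933, -0.2222).
Then the next iterate is (p, q)₁ = (0.9067, 2.2778).

(0.9067, 2.2778)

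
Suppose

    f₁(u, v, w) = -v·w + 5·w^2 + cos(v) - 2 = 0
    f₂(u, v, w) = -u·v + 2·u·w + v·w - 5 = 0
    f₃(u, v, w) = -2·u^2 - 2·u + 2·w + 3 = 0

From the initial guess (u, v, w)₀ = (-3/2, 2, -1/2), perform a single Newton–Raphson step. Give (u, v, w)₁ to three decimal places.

At (-3/2, 2, -1/2): F = (-0.16615, -1.500, 0.500).
Jacobian J = [[0, -w - sin(v), -v + 10·w], [-v + 2·w, -u + w, 2·u + v], [-4·u - 2, 0, 2]].
At the point, J = [[0.000, -0.40930, -7.000], [-3.000, 1.000, -1.000], [4.000, 0.000, 2.000]] (det J = 27.18141).
Solving J·Δ = −F gives Δ = (-0.079, 1.171, -0.092).
Then the next iterate is (u, v, w)₁ = (-1.579, 3.171, -0.592).

(-1.579, 3.171, -0.592)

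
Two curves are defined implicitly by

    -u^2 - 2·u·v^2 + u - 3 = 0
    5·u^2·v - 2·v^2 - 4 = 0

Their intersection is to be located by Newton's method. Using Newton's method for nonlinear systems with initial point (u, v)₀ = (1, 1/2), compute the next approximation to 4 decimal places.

At (1, 1/2): F = (-3.5000, -2.0000).
Jacobian J = [[-2·u - 2·v^2 + 1, -4·u·v], [10·u·v, 5·u^2 - 4·v]].
At the point, J = [[-1.5000, -2.0000], [5.0000, 3.0000]] (det J = 5.5000).
Solving J·Δ = −F gives Δ = (2.6364, -3.7273).
Then the next iterate is (u, v)₁ = (3.6364, -3.2273).

(3.6364, -3.2273)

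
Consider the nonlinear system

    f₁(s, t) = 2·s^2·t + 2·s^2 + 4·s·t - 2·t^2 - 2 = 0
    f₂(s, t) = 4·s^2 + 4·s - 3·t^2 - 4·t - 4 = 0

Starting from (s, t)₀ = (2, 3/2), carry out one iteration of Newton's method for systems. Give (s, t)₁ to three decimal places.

(1.249, 0.902)

At (2, 3/2): F = (25.500, 7.250).
Jacobian J = [[4·s·t + 4·s + 4·t, 2·s^2 + 4·s - 4·t], [8·s + 4, -6·t - 4]].
At the point, J = [[26.000, 10.000], [20.000, -13.000]] (det J = -538.000).
Solving J·Δ = −F gives Δ = (-0.751, -0.598).
Then the next iterate is (s, t)₁ = (1.249, 0.902).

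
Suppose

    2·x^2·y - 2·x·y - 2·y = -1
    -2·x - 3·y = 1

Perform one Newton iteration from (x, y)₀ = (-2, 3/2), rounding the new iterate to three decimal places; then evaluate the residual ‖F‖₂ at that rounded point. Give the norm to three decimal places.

4.599

At (-2, 3/2): F = (16.000, -1.500).
Jacobian J = [[4·x·y - 2·y, 2·x^2 - 2·x - 2], [-2, -3]].
At the point, J = [[-15.000, 10.000], [-2.000, -3.000]] (det J = 65.000).
Solving J·Δ = −F gives Δ = (0.508, -0.838).
Then the next iterate is (x, y)₁ = (-1.492, 0.662).
Re-evaluating at (-1.492, 0.662): F = (4.59872, -0.002), so ‖F‖₂ = 4.599.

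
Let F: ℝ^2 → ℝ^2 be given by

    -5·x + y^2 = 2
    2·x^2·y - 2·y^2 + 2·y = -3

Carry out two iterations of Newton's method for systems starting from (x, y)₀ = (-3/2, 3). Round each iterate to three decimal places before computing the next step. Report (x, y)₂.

At (-3/2, 3): F = (14.500, 4.500).
Jacobian J = [[-5, 2·y], [4·x·y, 2·x^2 - 4·y + 2]].
At the point, J = [[-5.000, 6.000], [-18.000, -5.500]] (det J = 135.500).
Solving J·Δ = −F gives Δ = (0.788, -1.760).
Then the next iterate is (x, y)₁ = (-0.712, 1.240).
Round to (-0.712, 1.240) and repeat: F = (3.09760, 3.66202), J = [[-5.000, 2.480], [-3.53152, -1.94611]].
Δ = (0.817, 0.399), so (x, y)₂ = (0.105, 1.639).

(0.105, 1.639)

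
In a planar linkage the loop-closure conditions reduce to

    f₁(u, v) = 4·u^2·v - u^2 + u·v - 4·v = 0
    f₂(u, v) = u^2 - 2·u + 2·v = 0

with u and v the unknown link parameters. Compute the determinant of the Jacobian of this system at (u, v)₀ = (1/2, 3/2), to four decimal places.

J = [[8·u·v - 2·u + v, 4·u^2 + u - 4], [2·u - 2, 2]].
At the point, J = [[6.5000, -2.5000], [-1.0000, 2.0000]].
det J = 10.5000.

10.5000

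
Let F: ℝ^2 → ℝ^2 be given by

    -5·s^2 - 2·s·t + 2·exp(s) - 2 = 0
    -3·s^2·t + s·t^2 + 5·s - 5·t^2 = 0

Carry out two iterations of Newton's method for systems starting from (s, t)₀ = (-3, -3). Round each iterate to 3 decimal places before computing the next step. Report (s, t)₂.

At (-3, -3): F = (-64.90043, -6.000).
Jacobian J = [[-10·s - 2·t + 2·exp(s), -2·s], [-6·s·t + t^2 + 5, -3·s^2 + 2·s·t - 10·t]].
At the point, J = [[36.09957, 6.000], [-40.000, 21.000]] (det J = 998.09106).
Solving J·Δ = −F gives Δ = (1.329, 2.818).
Then the next iterate is (s, t)₁ = (-1.671, -0.182).
Round to (-1.671, -0.182) and repeat: F = (-16.19333, -7.05141), J = [[17.45012, 3.342], [3.20839, -5.94848]].
Δ = (1.047, -0.621), so (s, t)₂ = (-0.624, -0.803).

(-0.624, -0.803)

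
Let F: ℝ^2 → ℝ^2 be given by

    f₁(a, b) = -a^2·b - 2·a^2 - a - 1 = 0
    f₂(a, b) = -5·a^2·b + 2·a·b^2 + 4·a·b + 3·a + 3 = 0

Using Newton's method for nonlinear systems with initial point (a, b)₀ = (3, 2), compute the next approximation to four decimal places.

(3.6250, -4.1806)

At (3, 2): F = (-40.0000, -30.0000).
Jacobian J = [[-2·a·b - 4·a - 1, -a^2], [-10·a·b + 2·b^2 + 4·b + 3, -5·a^2 + 4·a·b + 4·a]].
At the point, J = [[-25.0000, -9.0000], [-41.0000, -9.0000]] (det J = -144.0000).
Solving J·Δ = −F gives Δ = (0.6250, -6.1806).
Then the next iterate is (a, b)₁ = (3.6250, -4.1806).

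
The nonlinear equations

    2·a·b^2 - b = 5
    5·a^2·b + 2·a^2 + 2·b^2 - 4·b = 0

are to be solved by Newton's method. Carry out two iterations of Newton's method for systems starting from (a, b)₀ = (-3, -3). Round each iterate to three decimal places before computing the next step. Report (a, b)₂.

(-2.158, -0.673)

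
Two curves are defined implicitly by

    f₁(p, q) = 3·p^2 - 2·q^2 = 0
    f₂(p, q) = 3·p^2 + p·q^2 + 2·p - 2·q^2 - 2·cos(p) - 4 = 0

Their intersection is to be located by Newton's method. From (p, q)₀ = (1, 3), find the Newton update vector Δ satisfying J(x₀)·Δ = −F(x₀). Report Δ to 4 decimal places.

At (1, 3): F = (-15.0000, -9.080605).
Jacobian J = [[6·p, -4·q], [6·p + q^2 + 2·sin(p) + 2, 2·p·q - 4·q]].
At the point, J = [[6.0000, -12.0000], [18.682942, -6.0000]] (det J = 188.195304).
Solving J·Δ = −F gives Δ = (0.1008, -1.1996).

(0.1008, -1.1996)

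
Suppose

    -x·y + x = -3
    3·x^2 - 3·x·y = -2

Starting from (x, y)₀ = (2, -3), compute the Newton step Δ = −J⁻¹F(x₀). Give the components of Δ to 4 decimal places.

At (2, -3): F = (11.0000, 32.0000).
Jacobian J = [[-y + 1, -x], [6·x - 3·y, -3·x]].
At the point, J = [[4.0000, -2.0000], [21.0000, -6.0000]] (det J = 18.0000).
Solving J·Δ = −F gives Δ = (0.1111, 5.7222).

(0.1111, 5.7222)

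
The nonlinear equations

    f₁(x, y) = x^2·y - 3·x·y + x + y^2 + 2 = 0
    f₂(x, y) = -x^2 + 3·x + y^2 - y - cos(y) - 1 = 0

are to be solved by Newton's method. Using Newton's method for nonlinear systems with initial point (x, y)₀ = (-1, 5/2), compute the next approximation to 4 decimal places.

(-0.1483, 1.6716)

At (-1, 5/2): F = (17.2500, -0.448856).
Jacobian J = [[2·x·y - 3·y + 1, x^2 - 3·x + 2·y], [-2·x + 3, 2·y + sin(y) - 1]].
At the point, J = [[-11.5000, 9.0000], [5.0000, 4.598472]] (det J = -97.882430).
Solving J·Δ = −F gives Δ = (0.8517, -0.8284).
Then the next iterate is (x, y)₁ = (-0.1483, 1.6716).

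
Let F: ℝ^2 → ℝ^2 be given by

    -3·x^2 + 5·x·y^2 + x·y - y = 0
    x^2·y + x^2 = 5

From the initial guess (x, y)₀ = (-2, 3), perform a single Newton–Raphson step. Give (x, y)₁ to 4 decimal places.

(-1.6758, 1.5469)

At (-2, 3): F = (-111.0000, 11.0000).
Jacobian J = [[-6·x + 5·y^2 + y, 10·x·y + x - 1], [2·x·y + 2·x, x^2]].
At the point, J = [[60.0000, -63.0000], [-16.0000, 4.0000]] (det J = -768.0000).
Solving J·Δ = −F gives Δ = (0.3242, -1.4531).
Then the next iterate is (x, y)₁ = (-1.6758, 1.5469).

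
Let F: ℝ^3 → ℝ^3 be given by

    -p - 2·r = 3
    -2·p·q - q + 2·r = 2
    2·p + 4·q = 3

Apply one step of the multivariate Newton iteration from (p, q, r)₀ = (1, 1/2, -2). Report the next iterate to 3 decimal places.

At (1, 1/2, -2): F = (0.000, -7.500, 1.000).
Jacobian J = [[-1, 0, -2], [-2·q, -2·p - 1, 2], [2, 4, 0]].
At the point, J = [[-1.000, 0.000, -2.000], [-1.000, -3.000, 2.000], [2.000, 4.000, 0.000]] (det J = 4.000).
Solving J·Δ = −F gives Δ = (-13.500, 6.500, 6.750).
Then the next iterate is (p, q, r)₁ = (-12.500, 7.000, 4.750).

(-12.500, 7.000, 4.750)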